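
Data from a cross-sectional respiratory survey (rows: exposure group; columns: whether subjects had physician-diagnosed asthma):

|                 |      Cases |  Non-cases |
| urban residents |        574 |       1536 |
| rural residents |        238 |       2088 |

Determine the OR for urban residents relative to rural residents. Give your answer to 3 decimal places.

odds, urban residents = 574/1536 = 0.3737
odds, rural residents = 238/2088 = 0.1140
OR = 0.3737 / 0.1140 = 3.278

3.278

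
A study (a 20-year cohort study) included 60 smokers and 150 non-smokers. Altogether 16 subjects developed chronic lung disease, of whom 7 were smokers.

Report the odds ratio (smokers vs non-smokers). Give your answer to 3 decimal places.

smokers without the outcome: 60 − 7 = 53
non-smokers with the outcome: 16 − 7 = 9
non-smokers without the outcome: 150 − 9 = 141
OR = (7 × 141) / (53 × 9) = 987/477 ≈ 2.069

2.069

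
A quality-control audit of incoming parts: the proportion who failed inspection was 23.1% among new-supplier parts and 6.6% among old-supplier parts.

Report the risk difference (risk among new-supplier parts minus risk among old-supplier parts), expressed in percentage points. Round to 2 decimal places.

RD ≈ 16.50

risk difference = 0.2310 − 0.0660 = 0.1650 → 16.50 percentage points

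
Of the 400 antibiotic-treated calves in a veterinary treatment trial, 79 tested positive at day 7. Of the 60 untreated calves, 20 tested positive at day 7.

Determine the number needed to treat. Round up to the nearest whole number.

risk, antibiotic-treated calves = 79/400 = 0.197500
risk, untreated calves = 20/60 = 0.333333
absolute risk difference = 0.135833
1 / 0.135833 = 7.362 → round up → 8

8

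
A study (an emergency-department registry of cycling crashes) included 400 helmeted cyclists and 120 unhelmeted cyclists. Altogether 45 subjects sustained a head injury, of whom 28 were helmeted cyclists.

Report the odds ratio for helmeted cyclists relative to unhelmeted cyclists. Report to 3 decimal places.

helmeted cyclists without the outcome: 400 − 28 = 372
unhelmeted cyclists with the outcome: 45 − 28 = 17
unhelmeted cyclists without the outcome: 120 − 17 = 103
OR = (28 × 103) / (372 × 17) = 2884/6324 ≈ 0.456

OR: 0.456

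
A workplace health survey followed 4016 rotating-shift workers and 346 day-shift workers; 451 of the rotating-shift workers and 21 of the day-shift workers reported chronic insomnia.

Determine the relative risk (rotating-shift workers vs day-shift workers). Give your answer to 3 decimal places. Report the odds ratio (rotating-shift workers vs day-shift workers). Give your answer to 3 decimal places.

risk, rotating-shift workers = 451/4016 = 0.1123
risk, day-shift workers = 21/346 = 0.0607
RR = 0.1123 / 0.0607 = 1.850
OR = (451 × 325) / (3565 × 21) = 146575/74865 ≈ 1.958

RR = 1.850; OR = 1.958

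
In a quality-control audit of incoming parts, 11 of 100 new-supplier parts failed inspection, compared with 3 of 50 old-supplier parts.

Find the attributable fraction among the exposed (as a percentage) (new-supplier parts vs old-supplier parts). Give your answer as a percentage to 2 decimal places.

45.45%

risk, new-supplier parts = 11/100 = 0.1100
risk, old-supplier parts = 3/50 = 0.0600
AR% = (0.1100 − 0.0600) / 0.1100 = 0.4545 → 45.45%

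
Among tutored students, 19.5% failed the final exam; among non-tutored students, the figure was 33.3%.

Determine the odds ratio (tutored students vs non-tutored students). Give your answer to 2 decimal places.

odds, tutored students = 0.1950/0.8050 = 0.2422
odds, non-tutored students = 0.3330/0.6670 = 0.4993
OR = 0.2422 / 0.4993 = 0.49

0.49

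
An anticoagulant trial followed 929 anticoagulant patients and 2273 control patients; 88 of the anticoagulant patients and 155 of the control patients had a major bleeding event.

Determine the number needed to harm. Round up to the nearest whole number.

38

risk, anticoagulant patients = 88/929 = 0.094726
risk, control patients = 155/2273 = 0.068192
absolute risk difference = 0.026534
1 / 0.026534 = 37.687 → round up → 38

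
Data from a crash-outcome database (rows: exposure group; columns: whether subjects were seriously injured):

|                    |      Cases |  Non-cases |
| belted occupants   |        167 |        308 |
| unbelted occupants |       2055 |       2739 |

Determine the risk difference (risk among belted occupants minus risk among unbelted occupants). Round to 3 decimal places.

RD: -0.077

risk, belted occupants = 167/475 = 0.3516
risk, unbelted occupants = 2055/4794 = 0.4287
risk difference = 0.3516 − 0.4287 = -0.077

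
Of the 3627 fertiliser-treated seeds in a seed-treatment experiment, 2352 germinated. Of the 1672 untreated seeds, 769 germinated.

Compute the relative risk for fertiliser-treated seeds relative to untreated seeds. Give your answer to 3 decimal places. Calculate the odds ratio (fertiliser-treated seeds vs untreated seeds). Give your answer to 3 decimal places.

RR = 1.410; OR = 2.166

risk, fertiliser-treated seeds = 2352/3627 = 0.6485
risk, untreated seeds = 769/1672 = 0.4599
RR = 0.6485 / 0.4599 = 1.410
odds, fertiliser-treated seeds = 2352/1275 = 1.8447
odds, untreated seeds = 769/903 = 0.8516
OR = 1.8447 / 0.8516 = 2.166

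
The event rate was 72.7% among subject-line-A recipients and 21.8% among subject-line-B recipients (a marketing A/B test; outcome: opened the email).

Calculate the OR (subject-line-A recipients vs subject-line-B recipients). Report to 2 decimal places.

9.55

odds, subject-line-A recipients = 0.7270/0.2730 = 2.6630
odds, subject-line-B recipients = 0.2180/0.7820 = 0.2788
OR = 2.6630 / 0.2788 = 9.55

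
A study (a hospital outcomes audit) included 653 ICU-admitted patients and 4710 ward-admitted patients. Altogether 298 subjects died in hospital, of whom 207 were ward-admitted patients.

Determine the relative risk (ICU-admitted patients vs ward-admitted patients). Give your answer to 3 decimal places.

3.171

ICU-admitted patients with the outcome: 298 − 207 = 91
ICU-admitted patients without the outcome: 653 − 91 = 562
ward-admitted patients without the outcome: 4710 − 207 = 4503
risk, ICU-admitted patients = 91/653 = 0.13936
risk, ward-admitted patients = 207/4710 = 0.04395
RR = 0.13936 / 0.04395 = 3.171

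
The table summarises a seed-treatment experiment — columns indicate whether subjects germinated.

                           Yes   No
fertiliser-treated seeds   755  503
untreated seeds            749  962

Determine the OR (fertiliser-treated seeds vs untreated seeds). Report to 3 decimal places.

OR: 1.928

odds, fertiliser-treated seeds = 755/503 = 1.5010
odds, untreated seeds = 749/962 = 0.7786
OR = 1.5010 / 0.7786 = 1.928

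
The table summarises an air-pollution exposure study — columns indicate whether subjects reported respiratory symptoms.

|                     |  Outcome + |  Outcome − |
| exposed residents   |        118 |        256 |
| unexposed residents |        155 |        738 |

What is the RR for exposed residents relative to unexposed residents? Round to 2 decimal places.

1.82

risk, exposed residents = 118/374 = 0.3155
risk, unexposed residents = 155/893 = 0.1736
RR = 0.3155 / 0.1736 = 1.82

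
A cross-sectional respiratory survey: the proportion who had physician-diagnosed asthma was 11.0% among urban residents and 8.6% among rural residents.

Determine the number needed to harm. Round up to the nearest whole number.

absolute risk difference = 0.024000
1 / 0.024000 = 41.667 → round up → 42

42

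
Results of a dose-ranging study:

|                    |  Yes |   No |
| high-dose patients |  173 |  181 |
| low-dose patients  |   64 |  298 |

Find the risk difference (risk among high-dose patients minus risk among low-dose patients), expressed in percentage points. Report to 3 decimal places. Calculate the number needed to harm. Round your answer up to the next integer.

risk, high-dose patients = 173/354 = 0.4887
risk, low-dose patients = 64/362 = 0.1768
risk difference = 0.4887 − 0.1768 = 0.3119 → 31.190 percentage points
absolute risk difference = 0.311905
1 / 0.311905 = 3.206 → round up → 4

RD = 31.190; NNH = 4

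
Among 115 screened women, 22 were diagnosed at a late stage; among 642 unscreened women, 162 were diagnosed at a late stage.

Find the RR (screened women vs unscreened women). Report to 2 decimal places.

RR: 0.76

risk, screened women = 22/115 = 0.1913
risk, unscreened women = 162/642 = 0.2523
RR = 0.1913 / 0.2523 = 0.76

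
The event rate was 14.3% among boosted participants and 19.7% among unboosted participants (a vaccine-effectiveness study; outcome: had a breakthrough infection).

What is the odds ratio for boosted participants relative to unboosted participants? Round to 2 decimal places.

0.68

odds, boosted participants = 0.1430/0.8570 = 0.1669
odds, unboosted participants = 0.1970/0.8030 = 0.2453
OR = 0.1669 / 0.2453 = 0.68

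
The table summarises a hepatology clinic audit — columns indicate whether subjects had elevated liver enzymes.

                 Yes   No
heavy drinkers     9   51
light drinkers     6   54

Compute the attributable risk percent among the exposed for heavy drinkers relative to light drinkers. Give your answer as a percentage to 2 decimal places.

33.33%

risk, heavy drinkers = 9/60 = 0.1500
risk, light drinkers = 6/60 = 0.1000
AR% = (0.1500 − 0.1000) / 0.1500 = 0.3333 → 33.33%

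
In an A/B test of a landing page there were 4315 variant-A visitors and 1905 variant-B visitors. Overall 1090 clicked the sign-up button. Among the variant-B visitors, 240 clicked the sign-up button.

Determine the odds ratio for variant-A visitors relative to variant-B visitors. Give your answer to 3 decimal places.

1.702

variant-A visitors with the outcome: 1090 − 240 = 850
variant-A visitors without the outcome: 4315 − 850 = 3465
variant-B visitors without the outcome: 1905 − 240 = 1665
odds, variant-A visitors = 850/3465 = 0.2453
odds, variant-B visitors = 240/1665 = 0.1441
OR = 0.2453 / 0.1441 = 1.702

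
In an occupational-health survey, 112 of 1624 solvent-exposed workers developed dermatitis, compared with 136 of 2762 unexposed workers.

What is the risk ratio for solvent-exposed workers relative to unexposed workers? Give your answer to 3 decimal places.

risk, solvent-exposed workers = 112/1624 = 0.06897
risk, unexposed workers = 136/2762 = 0.04924
RR = 0.06897 / 0.04924 = 1.401

RR = 1.401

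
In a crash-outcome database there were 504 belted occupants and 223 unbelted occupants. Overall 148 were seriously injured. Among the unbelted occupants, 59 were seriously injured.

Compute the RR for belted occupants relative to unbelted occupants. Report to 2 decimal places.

0.67

belted occupants with the outcome: 148 − 59 = 89
belted occupants without the outcome: 504 − 89 = 415
unbelted occupants without the outcome: 223 − 59 = 164
risk, belted occupants = 89/504 = 0.1766
risk, unbelted occupants = 59/223 = 0.2646
RR = 0.1766 / 0.2646 = 0.67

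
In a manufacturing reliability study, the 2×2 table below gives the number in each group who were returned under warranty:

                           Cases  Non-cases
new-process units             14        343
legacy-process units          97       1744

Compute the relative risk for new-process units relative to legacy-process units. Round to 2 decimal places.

risk, new-process units = 14/357 = 0.03922
risk, legacy-process units = 97/1841 = 0.05269
RR = 0.03922 / 0.05269 = 0.74

RR ≈ 0.74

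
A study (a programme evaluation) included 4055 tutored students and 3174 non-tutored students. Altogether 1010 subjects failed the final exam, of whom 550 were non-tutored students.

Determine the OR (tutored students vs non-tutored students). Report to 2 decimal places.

OR = 0.61

tutored students with the outcome: 1010 − 550 = 460
tutored students without the outcome: 4055 − 460 = 3595
non-tutored students without the outcome: 3174 − 550 = 2624
odds, tutored students = 460/3595 = 0.1280
odds, non-tutored students = 550/2624 = 0.2096
OR = 0.1280 / 0.2096 = 0.61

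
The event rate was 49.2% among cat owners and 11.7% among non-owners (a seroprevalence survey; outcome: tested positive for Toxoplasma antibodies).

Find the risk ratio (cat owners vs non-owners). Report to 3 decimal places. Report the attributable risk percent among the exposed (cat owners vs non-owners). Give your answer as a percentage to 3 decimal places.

RR = 4.205; AR% = 76.220%

RR = 0.4920 / 0.1170 = 4.205
AR% = (0.4920 − 0.1170) / 0.4920 = 0.7622 → 76.220%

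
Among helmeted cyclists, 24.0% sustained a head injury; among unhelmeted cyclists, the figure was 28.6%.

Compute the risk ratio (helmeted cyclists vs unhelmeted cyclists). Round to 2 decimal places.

RR = 0.2400 / 0.2860 = 0.84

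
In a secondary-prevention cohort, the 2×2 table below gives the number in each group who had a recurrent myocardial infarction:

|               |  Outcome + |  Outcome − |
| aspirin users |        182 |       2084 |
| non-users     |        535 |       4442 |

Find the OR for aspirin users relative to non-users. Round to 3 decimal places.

OR = (182 × 4442) / (2084 × 535) = 808444/1114940 ≈ 0.725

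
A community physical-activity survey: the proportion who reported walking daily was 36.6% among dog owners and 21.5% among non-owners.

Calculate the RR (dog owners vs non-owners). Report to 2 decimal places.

RR = 0.3660 / 0.2150 = 1.70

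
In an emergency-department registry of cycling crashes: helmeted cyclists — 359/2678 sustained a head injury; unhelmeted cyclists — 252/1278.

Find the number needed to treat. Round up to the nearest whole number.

16

risk, helmeted cyclists = 359/2678 = 0.134055
risk, unhelmeted cyclists = 252/1278 = 0.197183
absolute risk difference = 0.063128
1 / 0.063128 = 15.841 → round up → 16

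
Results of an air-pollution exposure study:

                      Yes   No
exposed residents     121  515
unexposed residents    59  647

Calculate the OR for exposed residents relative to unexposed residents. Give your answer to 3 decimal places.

OR = (121 × 647) / (515 × 59) = 78287/30385 ≈ 2.577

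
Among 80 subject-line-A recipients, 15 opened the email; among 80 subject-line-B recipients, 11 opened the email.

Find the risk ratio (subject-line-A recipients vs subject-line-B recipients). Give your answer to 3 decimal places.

risk, subject-line-A recipients = 15/80 = 0.1875
risk, subject-line-B recipients = 11/80 = 0.1375
RR = 0.1875 / 0.1375 = 1.364

RR: 1.364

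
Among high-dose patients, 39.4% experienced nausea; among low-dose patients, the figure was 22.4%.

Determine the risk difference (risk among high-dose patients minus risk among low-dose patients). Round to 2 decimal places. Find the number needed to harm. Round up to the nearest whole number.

risk difference = 0.3940 − 0.2240 = 0.17
absolute risk difference = 0.170000
1 / 0.170000 = 5.882 → round up → 6

RD = 0.17; NNH = 6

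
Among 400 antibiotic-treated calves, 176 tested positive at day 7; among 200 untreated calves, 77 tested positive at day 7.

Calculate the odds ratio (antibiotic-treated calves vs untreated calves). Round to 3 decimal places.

odds, antibiotic-treated calves = 176/224 = 0.7857
odds, untreated calves = 77/123 = 0.6260
OR = 0.7857 / 0.6260 = 1.255

OR = 1.255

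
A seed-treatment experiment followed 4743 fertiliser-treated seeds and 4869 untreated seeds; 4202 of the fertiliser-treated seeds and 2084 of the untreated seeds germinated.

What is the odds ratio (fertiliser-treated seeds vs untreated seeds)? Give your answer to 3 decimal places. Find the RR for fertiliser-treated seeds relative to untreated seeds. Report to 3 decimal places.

OR = (4202 × 2785) / (541 × 2084) = 11702570/1127444 ≈ 10.380
risk, fertiliser-treated seeds = 4202/4743 = 0.8859
risk, untreated seeds = 2084/4869 = 0.4280
RR = 0.8859 / 0.4280 = 2.070

OR = 10.380; RR = 2.070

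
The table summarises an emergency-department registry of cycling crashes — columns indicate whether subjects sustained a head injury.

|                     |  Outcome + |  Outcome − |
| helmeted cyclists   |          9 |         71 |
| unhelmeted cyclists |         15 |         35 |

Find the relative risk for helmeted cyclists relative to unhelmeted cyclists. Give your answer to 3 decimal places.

0.375

risk, helmeted cyclists = 9/80 = 0.1125
risk, unhelmeted cyclists = 15/50 = 0.3000
RR = 0.1125 / 0.3000 = 0.375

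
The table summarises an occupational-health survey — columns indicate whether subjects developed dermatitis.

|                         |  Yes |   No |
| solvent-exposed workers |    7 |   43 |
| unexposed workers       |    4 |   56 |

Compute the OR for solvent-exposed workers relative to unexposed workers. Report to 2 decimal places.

2.28

odds, solvent-exposed workers = 7/43 = 0.1628
odds, unexposed workers = 4/56 = 0.0714
OR = 0.1628 / 0.0714 = 2.28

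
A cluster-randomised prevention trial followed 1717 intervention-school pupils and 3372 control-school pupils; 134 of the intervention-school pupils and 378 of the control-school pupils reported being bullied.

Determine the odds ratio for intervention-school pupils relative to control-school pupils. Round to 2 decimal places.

OR = (134 × 2994) / (1583 × 378) = 401196/598374 ≈ 0.67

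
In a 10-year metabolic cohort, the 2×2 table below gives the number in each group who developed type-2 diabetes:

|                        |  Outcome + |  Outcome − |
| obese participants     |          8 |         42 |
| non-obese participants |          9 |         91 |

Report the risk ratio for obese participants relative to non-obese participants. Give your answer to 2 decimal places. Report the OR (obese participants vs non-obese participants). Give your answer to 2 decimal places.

risk, obese participants = 8/50 = 0.1600
risk, non-obese participants = 9/100 = 0.0900
RR = 0.1600 / 0.0900 = 1.78
OR = (8 × 91) / (42 × 9) = 728/378 ≈ 1.93

RR = 1.78; OR = 1.93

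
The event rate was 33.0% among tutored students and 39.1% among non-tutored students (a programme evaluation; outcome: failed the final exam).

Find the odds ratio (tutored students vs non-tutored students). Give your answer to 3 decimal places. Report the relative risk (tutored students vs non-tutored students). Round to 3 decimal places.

odds, tutored students = 0.3300/0.6700 = 0.4925
odds, non-tutored students = 0.3910/0.6090 = 0.6420
OR = 0.4925 / 0.6420 = 0.767
RR = 0.3300 / 0.3910 = 0.844

OR = 0.767; RR = 0.844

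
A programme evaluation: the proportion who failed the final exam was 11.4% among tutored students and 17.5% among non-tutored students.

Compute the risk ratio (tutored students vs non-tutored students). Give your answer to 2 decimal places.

RR = 0.1140 / 0.1750 = 0.65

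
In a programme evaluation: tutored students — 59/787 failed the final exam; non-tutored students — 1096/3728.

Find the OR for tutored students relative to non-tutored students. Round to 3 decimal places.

OR = (59 × 2632) / (728 × 1096) = 155288/797888 ≈ 0.195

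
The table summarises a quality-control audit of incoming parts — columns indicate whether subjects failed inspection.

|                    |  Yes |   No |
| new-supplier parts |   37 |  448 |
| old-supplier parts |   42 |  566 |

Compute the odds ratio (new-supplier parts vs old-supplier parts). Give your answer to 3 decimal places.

OR = (37 × 566) / (448 × 42) = 20942/18816 ≈ 1.113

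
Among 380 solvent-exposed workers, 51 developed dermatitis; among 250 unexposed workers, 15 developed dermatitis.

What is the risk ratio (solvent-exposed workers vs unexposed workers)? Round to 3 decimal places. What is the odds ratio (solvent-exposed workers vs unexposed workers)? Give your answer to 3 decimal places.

RR = 2.237; OR = 2.429

risk, solvent-exposed workers = 51/380 = 0.1342
risk, unexposed workers = 15/250 = 0.0600
RR = 0.1342 / 0.0600 = 2.237
OR = (51 × 235) / (329 × 15) = 11985/4935 ≈ 2.429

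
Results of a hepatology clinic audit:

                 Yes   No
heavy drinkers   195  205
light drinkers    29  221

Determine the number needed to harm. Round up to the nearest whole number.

3

risk, heavy drinkers = 195/400 = 0.487500
risk, light drinkers = 29/250 = 0.116000
absolute risk difference = 0.371500
1 / 0.371500 = 2.692 → round up → 3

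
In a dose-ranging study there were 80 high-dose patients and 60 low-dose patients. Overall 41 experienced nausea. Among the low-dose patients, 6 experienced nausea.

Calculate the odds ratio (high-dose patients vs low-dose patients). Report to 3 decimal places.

high-dose patients with the outcome: 41 − 6 = 35
high-dose patients without the outcome: 80 − 35 = 45
low-dose patients without the outcome: 60 − 6 = 54
OR = (35 × 54) / (45 × 6) = 1890/270 ≈ 7.000

7.000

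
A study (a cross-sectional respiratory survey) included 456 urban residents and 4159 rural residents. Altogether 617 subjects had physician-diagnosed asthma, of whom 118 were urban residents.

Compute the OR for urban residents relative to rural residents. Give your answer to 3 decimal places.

urban residents without the outcome: 456 − 118 = 338
rural residents with the outcome: 617 − 118 = 499
rural residents without the outcome: 4159 − 499 = 3660
odds, urban residents = 118/338 = 0.3491
odds, rural residents = 499/3660 = 0.1363
OR = 0.3491 / 0.1363 = 2.561

OR: 2.561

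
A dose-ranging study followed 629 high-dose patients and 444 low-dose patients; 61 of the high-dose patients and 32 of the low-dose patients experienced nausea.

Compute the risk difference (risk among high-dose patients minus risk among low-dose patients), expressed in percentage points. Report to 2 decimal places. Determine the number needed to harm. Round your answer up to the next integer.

risk, high-dose patients = 61/629 = 0.0970
risk, low-dose patients = 32/444 = 0.0721
risk difference = 0.0970 − 0.0721 = 0.0249 → 2.49 percentage points
absolute risk difference = 0.024907
1 / 0.024907 = 40.149 → round up → 41

RD = 2.49; NNH = 41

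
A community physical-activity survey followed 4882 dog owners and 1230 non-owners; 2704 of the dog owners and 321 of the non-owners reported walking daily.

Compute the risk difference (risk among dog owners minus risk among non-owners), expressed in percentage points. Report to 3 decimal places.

risk, dog owners = 2704/4882 = 0.5539
risk, non-owners = 321/1230 = 0.2610
risk difference = 0.5539 − 0.2610 = 0.2929 → 29.290 percentage points

RD: 29.290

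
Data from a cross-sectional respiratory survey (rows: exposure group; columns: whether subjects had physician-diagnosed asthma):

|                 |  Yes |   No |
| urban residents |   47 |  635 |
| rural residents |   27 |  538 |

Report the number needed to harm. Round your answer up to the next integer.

NNH = 48

risk, urban residents = 47/682 = 0.068915
risk, rural residents = 27/565 = 0.047788
absolute risk difference = 0.021127
1 / 0.021127 = 47.333 → round up → 48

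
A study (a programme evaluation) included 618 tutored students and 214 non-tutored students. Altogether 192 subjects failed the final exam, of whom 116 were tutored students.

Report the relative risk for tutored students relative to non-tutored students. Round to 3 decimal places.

0.529

tutored students without the outcome: 618 − 116 = 502
non-tutored students with the outcome: 192 − 116 = 76
non-tutored students without the outcome: 214 − 76 = 138
risk, tutored students = 116/618 = 0.1877
risk, non-tutored students = 76/214 = 0.3551
RR = 0.1877 / 0.3551 = 0.529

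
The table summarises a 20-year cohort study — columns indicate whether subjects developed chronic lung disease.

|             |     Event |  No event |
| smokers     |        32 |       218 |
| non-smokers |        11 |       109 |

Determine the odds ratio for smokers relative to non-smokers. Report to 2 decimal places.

OR = (32 × 109) / (218 × 11) = 3488/2398 ≈ 1.45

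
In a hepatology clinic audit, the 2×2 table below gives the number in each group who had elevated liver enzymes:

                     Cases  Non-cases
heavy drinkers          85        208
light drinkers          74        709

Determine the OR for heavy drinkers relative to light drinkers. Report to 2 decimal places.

OR = (85 × 709) / (208 × 74) = 60265/15392 ≈ 3.92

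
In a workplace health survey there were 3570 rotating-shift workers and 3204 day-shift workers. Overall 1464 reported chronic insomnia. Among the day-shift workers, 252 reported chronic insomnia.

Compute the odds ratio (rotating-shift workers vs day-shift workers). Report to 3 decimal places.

6.021

rotating-shift workers with the outcome: 1464 − 252 = 1212
rotating-shift workers without the outcome: 3570 − 1212 = 2358
day-shift workers without the outcome: 3204 − 252 = 2952
OR = (1212 × 2952) / (2358 × 252) = 3577824/594216 ≈ 6.021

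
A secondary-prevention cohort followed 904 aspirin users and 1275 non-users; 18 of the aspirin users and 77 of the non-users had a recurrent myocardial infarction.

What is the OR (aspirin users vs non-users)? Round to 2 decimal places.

0.32

odds, aspirin users = 18/886 = 0.02032
odds, non-users = 77/1198 = 0.06427
OR = 0.02032 / 0.06427 = 0.32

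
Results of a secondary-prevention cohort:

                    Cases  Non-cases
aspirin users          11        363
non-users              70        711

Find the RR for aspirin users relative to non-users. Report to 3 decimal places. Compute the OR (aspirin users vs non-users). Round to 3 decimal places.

RR = 0.328; OR = 0.308

risk, aspirin users = 11/374 = 0.02941
risk, non-users = 70/781 = 0.08963
RR = 0.02941 / 0.08963 = 0.328
odds, aspirin users = 11/363 = 0.03030
odds, non-users = 70/711 = 0.09845
OR = 0.03030 / 0.09845 = 0.308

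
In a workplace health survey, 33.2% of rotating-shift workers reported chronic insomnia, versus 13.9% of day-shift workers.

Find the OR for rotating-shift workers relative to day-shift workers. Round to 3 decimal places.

OR ≈ 3.079

odds, rotating-shift workers = 0.3320/0.6680 = 0.4970
odds, day-shift workers = 0.1390/0.8610 = 0.1614
OR = 0.4970 / 0.1614 = 3.079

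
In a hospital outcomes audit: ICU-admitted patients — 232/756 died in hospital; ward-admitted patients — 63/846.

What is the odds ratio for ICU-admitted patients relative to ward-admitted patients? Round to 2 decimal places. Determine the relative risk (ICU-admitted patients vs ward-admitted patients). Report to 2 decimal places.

OR = (232 × 783) / (524 × 63) = 181656/33012 ≈ 5.50
risk, ICU-admitted patients = 232/756 = 0.3069
risk, ward-admitted patients = 63/846 = 0.0745
RR = 0.3069 / 0.0745 = 4.12

OR = 5.50; RR = 4.12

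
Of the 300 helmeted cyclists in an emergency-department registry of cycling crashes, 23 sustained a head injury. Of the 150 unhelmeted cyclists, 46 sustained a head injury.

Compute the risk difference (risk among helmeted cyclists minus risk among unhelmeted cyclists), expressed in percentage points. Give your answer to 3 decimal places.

risk, helmeted cyclists = 23/300 = 0.0767
risk, unhelmeted cyclists = 46/150 = 0.3067
risk difference = 0.0767 − 0.3067 = -0.2300 → -23.000 percentage points

RD: -23.000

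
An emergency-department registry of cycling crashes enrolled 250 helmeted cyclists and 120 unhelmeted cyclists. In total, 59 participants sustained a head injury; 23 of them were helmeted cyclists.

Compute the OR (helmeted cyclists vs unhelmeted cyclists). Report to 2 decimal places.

helmeted cyclists without the outcome: 250 − 23 = 227
unhelmeted cyclists with the outcome: 59 − 23 = 36
unhelmeted cyclists without the outcome: 120 − 36 = 84
odds, helmeted cyclists = 23/227 = 0.1013
odds, unhelmeted cyclists = 36/84 = 0.4286
OR = 0.1013 / 0.4286 = 0.24

OR: 0.24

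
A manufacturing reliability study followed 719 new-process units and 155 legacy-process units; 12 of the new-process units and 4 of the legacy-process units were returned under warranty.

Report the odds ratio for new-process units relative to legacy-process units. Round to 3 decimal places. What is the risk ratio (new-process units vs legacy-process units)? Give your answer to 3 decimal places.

OR = (12 × 151) / (707 × 4) = 1812/2828 ≈ 0.641
risk, new-process units = 12/719 = 0.01669
risk, legacy-process units = 4/155 = 0.02581
RR = 0.01669 / 0.02581 = 0.647

OR = 0.641; RR = 0.647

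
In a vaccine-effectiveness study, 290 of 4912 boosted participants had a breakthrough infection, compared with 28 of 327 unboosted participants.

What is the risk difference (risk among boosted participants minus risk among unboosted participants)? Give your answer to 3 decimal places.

risk, boosted participants = 290/4912 = 0.0590
risk, unboosted participants = 28/327 = 0.0856
risk difference = 0.0590 − 0.0856 = -0.027

RD: -0.027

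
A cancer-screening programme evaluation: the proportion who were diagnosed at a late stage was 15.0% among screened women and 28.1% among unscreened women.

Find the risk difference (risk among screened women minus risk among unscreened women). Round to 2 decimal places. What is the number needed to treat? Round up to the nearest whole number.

RD = -0.13; NNT = 8

risk difference = 0.1500 − 0.2810 = -0.13
absolute risk difference = 0.131000
1 / 0.131000 = 7.634 → round up → 8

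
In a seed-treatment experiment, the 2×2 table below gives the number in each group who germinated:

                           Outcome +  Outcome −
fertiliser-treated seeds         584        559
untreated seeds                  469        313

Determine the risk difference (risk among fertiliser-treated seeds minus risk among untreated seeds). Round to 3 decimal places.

-0.089

risk, fertiliser-treated seeds = 584/1143 = 0.5109
risk, untreated seeds = 469/782 = 0.5997
risk difference = 0.5109 − 0.5997 = -0.089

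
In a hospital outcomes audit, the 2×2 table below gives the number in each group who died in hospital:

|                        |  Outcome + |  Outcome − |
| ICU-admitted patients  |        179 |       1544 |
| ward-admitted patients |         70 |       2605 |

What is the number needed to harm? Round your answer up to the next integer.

13

risk, ICU-admitted patients = 179/1723 = 0.103889
risk, ward-admitted patients = 70/2675 = 0.026168
absolute risk difference = 0.077720
1 / 0.077720 = 12.867 → round up → 13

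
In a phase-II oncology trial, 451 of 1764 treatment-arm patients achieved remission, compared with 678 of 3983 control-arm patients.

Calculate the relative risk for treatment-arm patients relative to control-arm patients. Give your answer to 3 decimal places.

RR = 1.502

risk, treatment-arm patients = 451/1764 = 0.2557
risk, control-arm patients = 678/3983 = 0.1702
RR = 0.2557 / 0.1702 = 1.502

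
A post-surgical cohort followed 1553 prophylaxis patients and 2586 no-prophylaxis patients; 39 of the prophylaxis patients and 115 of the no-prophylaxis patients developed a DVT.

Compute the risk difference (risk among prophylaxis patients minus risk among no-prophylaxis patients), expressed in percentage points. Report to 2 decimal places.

RD = -1.94

risk, prophylaxis patients = 39/1553 = 0.02511
risk, no-prophylaxis patients = 115/2586 = 0.04447
risk difference = 0.02511 − 0.04447 = -0.01936 → -1.94 percentage points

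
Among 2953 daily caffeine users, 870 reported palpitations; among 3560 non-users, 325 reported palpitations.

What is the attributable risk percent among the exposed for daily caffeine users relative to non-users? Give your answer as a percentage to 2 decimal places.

69.01%

risk, daily caffeine users = 870/2953 = 0.2946
risk, non-users = 325/3560 = 0.0913
AR% = (0.2946 − 0.0913) / 0.2946 = 0.6901 → 69.01%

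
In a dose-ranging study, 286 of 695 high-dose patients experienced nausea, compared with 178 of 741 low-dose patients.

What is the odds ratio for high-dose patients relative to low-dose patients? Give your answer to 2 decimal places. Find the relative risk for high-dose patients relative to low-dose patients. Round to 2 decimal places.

OR = (286 × 563) / (409 × 178) = 161018/72802 ≈ 2.21
risk, high-dose patients = 286/695 = 0.4115
risk, low-dose patients = 178/741 = 0.2402
RR = 0.4115 / 0.2402 = 1.71

OR = 2.21; RR = 1.71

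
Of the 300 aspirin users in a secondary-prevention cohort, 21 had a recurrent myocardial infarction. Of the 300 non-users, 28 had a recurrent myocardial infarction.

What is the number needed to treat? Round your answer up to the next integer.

risk, aspirin users = 21/300 = 0.070000
risk, non-users = 28/300 = 0.093333
absolute risk difference = 0.023333
1 / 0.023333 = 42.858 → round up → 43

NNT ≈ 43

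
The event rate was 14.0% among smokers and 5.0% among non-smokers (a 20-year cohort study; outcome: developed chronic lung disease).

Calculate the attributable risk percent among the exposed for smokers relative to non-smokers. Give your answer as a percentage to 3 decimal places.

AR% = (0.1400 − 0.0500) / 0.1400 = 0.6429 → 64.286%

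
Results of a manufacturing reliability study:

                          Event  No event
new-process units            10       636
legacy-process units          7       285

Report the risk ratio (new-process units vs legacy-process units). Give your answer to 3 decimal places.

risk, new-process units = 10/646 = 0.01548
risk, legacy-process units = 7/292 = 0.02397
RR = 0.01548 / 0.02397 = 0.646

RR ≈ 0.646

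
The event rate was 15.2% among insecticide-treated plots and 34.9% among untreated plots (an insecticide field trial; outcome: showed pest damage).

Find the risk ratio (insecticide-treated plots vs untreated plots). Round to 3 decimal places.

RR = 0.1520 / 0.3490 = 0.436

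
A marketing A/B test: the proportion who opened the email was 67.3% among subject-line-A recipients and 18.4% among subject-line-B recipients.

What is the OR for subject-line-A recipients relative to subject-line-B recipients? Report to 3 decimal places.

odds, subject-line-A recipients = 0.6730/0.3270 = 2.0581
odds, subject-line-B recipients = 0.1840/0.8160 = 0.2255
OR = 2.0581 / 0.2255 = 9.127

OR = 9.127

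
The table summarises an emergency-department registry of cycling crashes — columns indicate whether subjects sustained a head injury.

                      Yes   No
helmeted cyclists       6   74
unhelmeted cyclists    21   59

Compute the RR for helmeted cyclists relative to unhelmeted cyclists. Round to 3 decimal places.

risk, helmeted cyclists = 6/80 = 0.0750
risk, unhelmeted cyclists = 21/80 = 0.2625
RR = 0.0750 / 0.2625 = 0.286

RR ≈ 0.286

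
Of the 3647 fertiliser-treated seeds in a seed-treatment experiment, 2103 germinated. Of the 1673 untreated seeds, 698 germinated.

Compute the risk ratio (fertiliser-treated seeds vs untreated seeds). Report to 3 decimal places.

RR = 1.382

risk, fertiliser-treated seeds = 2103/3647 = 0.5766
risk, untreated seeds = 698/1673 = 0.4172
RR = 0.5766 / 0.4172 = 1.382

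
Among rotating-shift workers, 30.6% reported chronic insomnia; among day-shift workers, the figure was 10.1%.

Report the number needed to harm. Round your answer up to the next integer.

NNH ≈ 5

absolute risk difference = 0.205000
1 / 0.205000 = 4.878 → round up → 5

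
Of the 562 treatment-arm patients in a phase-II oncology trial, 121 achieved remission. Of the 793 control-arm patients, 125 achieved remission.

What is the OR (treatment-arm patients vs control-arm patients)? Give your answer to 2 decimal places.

OR = (121 × 668) / (441 × 125) = 80828/55125 ≈ 1.47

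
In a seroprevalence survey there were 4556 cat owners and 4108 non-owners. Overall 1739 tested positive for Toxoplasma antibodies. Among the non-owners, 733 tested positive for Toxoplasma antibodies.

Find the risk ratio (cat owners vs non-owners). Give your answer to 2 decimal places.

cat owners with the outcome: 1739 − 733 = 1006
cat owners without the outcome: 4556 − 1006 = 3550
non-owners without the outcome: 4108 − 733 = 3375
risk, cat owners = 1006/4556 = 0.2208
risk, non-owners = 733/4108 = 0.1784
RR = 0.2208 / 0.1784 = 1.24

RR: 1.24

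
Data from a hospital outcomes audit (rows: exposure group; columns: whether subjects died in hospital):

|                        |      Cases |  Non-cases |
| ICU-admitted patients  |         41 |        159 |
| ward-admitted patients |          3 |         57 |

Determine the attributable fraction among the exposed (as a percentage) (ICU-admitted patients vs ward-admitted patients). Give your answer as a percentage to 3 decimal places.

AR%: 75.610%

risk, ICU-admitted patients = 41/200 = 0.2050
risk, ward-admitted patients = 3/60 = 0.0500
AR% = (0.2050 − 0.0500) / 0.2050 = 0.7561 → 75.610%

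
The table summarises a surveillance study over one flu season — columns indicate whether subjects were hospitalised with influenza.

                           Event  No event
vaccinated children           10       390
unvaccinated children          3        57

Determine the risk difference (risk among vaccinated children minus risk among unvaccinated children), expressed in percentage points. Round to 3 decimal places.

risk, vaccinated children = 10/400 = 0.02500
risk, unvaccinated children = 3/60 = 0.05000
risk difference = 0.02500 − 0.05000 = -0.02500 → -2.500 percentage points

-2.500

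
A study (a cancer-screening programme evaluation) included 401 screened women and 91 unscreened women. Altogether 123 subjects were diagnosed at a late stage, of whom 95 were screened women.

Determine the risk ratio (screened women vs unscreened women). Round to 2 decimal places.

screened women without the outcome: 401 − 95 = 306
unscreened women with the outcome: 123 − 95 = 28
unscreened women without the outcome: 91 − 28 = 63
risk, screened women = 95/401 = 0.2369
risk, unscreened women = 28/91 = 0.3077
RR = 0.2369 / 0.3077 = 0.77

RR ≈ 0.77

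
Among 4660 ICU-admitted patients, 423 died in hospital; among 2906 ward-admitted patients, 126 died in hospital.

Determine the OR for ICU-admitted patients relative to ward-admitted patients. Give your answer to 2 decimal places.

OR = (423 × 2780) / (4237 × 126) = 1175940/533862 ≈ 2.20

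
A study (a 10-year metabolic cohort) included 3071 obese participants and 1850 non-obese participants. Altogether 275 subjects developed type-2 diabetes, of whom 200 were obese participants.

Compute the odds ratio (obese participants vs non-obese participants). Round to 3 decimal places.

1.649

obese participants without the outcome: 3071 − 200 = 2871
non-obese participants with the outcome: 275 − 200 = 75
non-obese participants without the outcome: 1850 − 75 = 1775
OR = (200 × 1775) / (2871 × 75) = 355000/215325 ≈ 1.649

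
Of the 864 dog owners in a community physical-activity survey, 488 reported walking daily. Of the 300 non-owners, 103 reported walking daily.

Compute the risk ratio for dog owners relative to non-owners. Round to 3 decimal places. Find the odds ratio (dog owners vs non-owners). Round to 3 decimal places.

RR = 1.645; OR = 2.482

risk, dog owners = 488/864 = 0.5648
risk, non-owners = 103/300 = 0.3433
RR = 0.5648 / 0.3433 = 1.645
OR = (488 × 197) / (376 × 103) = 96136/38728 ≈ 2.482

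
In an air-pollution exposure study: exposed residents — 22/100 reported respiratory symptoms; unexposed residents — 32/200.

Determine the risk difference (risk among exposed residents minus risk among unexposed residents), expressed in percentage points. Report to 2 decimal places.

risk, exposed residents = 22/100 = 0.2200
risk, unexposed residents = 32/200 = 0.1600
risk difference = 0.2200 − 0.1600 = 0.0600 → 6.00 percentage points

RD: 6.00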